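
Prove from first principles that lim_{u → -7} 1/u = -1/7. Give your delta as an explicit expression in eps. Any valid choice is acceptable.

delta = min(7/2, (49/2)eps)

Let eps > 0. We seek delta > 0 such that 0 < |u + 7| < delta implies |1/u + 1/7| < eps.
|1/u + 1/7| = |-7 − u|/(7·|u|) = |u + 7|/(7|u|).
Require delta ≤ 7/2 so that |u| > 7 − 7/2 = 7/2, hence 7|u| > 49/2.
Then |1/u + 1/7| < |u + 7|/(49/2), which is < eps when |u + 7| < (49/2)eps.
Take delta = min(7/2, (49/2)eps). Then 0 < |u + 7| < delta gives both |u + 7| < 7/2 and |u + 7| < (49/2)eps, so |1/u + 1/7| < eps.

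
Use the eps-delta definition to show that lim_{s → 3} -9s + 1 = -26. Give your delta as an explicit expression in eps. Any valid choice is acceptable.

Fix eps > 0. We need delta > 0 so that 0 < |s − 3| < delta implies |(-9s + 1) + 26| < eps.
Since (-9s + 1) + 26 = -9(s − 3), we have |(-9s + 1) + 26| = 9|s − 3|.
Thus it suffices that |s − 3| < eps/9.
Choosing delta = eps/9 gives |(-9s + 1) + 26| = 9|s − 3| < eps whenever |s − 3| < delta.

delta = eps/9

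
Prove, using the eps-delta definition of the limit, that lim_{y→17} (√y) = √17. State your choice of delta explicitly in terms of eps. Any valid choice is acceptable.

Let eps > 0 be given. We want delta > 0 such that 0 < |y − 17| < delta implies |√y − √17| < eps.
Rationalise: √y − √17 = (y − 17)/(√y + √17), so |√y − √17| = |y − 17|/(√y + √17).
Restrict delta ≤ 17 so that |y − 17| < 17 forces y > 0, and then √y + √17 > √17.
Hence |√y − √17| < |y − 17|/√17, which is < eps once |y − 17| < √17·eps.
Take delta = min(17, √17·eps). If 0 < |y − 17| < delta then y > 0 and |√y − √17| < |y − 17|/√17 < eps.

delta = min(17, √17·eps)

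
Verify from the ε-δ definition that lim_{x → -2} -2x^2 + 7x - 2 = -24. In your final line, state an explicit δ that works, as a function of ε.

δ = min(2, ε/19)

Let ε > 0. We want δ > 0 such that 0 < |x + 2| < δ implies |(-2x^2 + 7x - 2) + 24| < ε.
(-2x^2 + 7x - 2) + 24 = -2x^2 + 7x + 22 = (x + 2)(-2x + 11).
So |(-2x^2 + 7x - 2) + 24| = |x + 2|·|-2x + 11|.
Assume first that |x + 2| < 2, so |x| < 4. Then |-2x + 11| ≤ 2·4 + 11 = 19.
Hence |(-2x^2 + 7x - 2) + 24| ≤ 19|x + 2| < ε provided |x + 2| < ε/19.
Choosing δ = min(2, ε/19) ensures both conditions, hence |(-2x^2 + 7x - 2) + 24| < ε.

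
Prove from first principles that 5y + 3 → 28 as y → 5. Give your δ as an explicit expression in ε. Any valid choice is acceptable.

Fix ε > 0. We need δ > 0 so that 0 < |y − 5| < δ implies |(5y + 3) − 28| < ε.
|(5y + 3) − 28| = |5y - 25| = 5|y − 5|.
So 5|y − 5| < ε exactly when |y − 5| < ε/5.
Choosing δ = ε/5 gives |(5y + 3) − 28| = 5|y − 5| < ε whenever |y − 5| < δ.

δ = ε/5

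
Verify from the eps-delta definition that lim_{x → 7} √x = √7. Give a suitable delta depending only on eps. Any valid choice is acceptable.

delta = min(7, √7·eps)

Let eps > 0. We want delta > 0 such that 0 < |x − 7| < delta implies |√x − √7| < eps.
Rationalise: √x − √7 = (x − 7)/(√x + √7), so |√x − √7| = |x − 7|/(√x + √7).
Restrict delta ≤ 7 so that |x − 7| < 7 forces x > 0, and then √x + √7 > √7.
Hence |√x − √7| < |x − 7|/√7, which is < eps once |x − 7| < √7·eps.
Take delta = min(7, √7·eps). If 0 < |x − 7| < delta then x > 0 and |√x − √7| < |x − 7|/√7 < eps.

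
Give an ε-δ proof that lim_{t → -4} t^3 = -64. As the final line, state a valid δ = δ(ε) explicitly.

δ = min(1, ε/61)

Let ε > 0 be given. We seek δ > 0 with 0 < |t + 4| < δ ⇒ |t^3 + 64| < ε.
Factor: t^3 + 64 = (t + 4)(t^2 - 4t + 16), so |t^3 + 64| = |t + 4|·|t^2 - 4t + 16|.
Impose δ ≤ 1 so that |t| < 5; then |t^2 - 4t + 16| ≤ 61.
Hence |t^3 + 64| ≤ 61|t + 4|, which is < ε once |t + 4| < ε/61.
Take δ = min(1, ε/61). If 0 < |t + 4| < δ then both bounds hold and |t^3 + 64| ≤ 61|t + 4| < 61·(ε/61) = ε.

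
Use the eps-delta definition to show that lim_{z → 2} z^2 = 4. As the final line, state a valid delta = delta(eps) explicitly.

Fix eps > 0. We seek delta > 0 with 0 < |z − 2| < delta ⇒ |z^2 − 4| < eps.
Factor: z^2 − 4 = (z − 2)(z + 2), so |z^2 − 4| = |z − 2|·|z + 2|.
Restrict delta ≤ 2. Then |z − 2| < 2 gives |z| < 4, so by the triangle inequality |z + 2| ≤ 4 + 2 = 6.
Hence |z^2 − 4| ≤ 6|z − 2|, which is < eps once |z − 2| < eps/6.
Take delta = min(2, eps/6). If 0 < |z − 2| < delta then both bounds hold and |z^2 − 4| ≤ 6|z − 2| < 6·(eps/6) = eps.

delta = min(2, eps/6)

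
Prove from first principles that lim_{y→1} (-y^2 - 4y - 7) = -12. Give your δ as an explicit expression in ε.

Fix ε > 0. We want δ > 0 such that 0 < |y − 1| < δ implies |(-y^2 - 4y - 7) + 12| < ε.
(-y^2 - 4y - 7) + 12 = -y^2 - 4y + 5 = (y − 1)(-y - 5).
So |(-y^2 - 4y - 7) + 12| = |y − 1|·|-y - 5|.
Assume first that |y − 1| < 1, so |y| < 2. Then |-y - 5| ≤ 2 + 5 = 7.
Hence |(-y^2 - 4y - 7) + 12| ≤ 7|y − 1| < ε provided |y − 1| < ε/7.
Take δ = min(1, ε/7). Then 0 < |y − 1| < δ gives both |y − 1| < 1 and |y − 1| < ε/7, so |(-y^2 - 4y - 7) + 12| < ε.

δ = min(1, ε/7)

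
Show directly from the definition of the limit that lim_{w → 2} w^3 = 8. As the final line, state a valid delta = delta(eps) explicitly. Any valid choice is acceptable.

Let eps > 0. We seek delta > 0 with 0 < |w − 2| < delta ⇒ |w^3 − 8| < eps.
Factor: w^3 − 8 = (w − 2)(w^2 + 2w + 4), so |w^3 − 8| = |w − 2|·|w^2 + 2w + 4|.
Restrict delta ≤ 2. Then |w − 2| < 2 gives |w| < 4, so by the triangle inequality |w^2 + 2w + 4| ≤ 4^2 + 2·4 + 4 = 28.
Hence |w^3 − 8| ≤ 28|w − 2|, which is < eps once |w − 2| < eps/28.
Take delta = min(2, eps/28). If 0 < |w − 2| < delta then both bounds hold and |w^3 − 8| ≤ 28|w − 2| < 28·(eps/28) = eps.

delta = min(2, eps/28)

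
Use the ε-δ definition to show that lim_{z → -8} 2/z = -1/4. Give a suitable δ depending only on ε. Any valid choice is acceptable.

Suppose ε > 0. We seek δ > 0 such that 0 < |z + 8| < δ implies |2/z + 1/4| < ε.
|2/z + 1/4| = 2·|-8 − z|/(8·|z|) = 2|z + 8|/(8|z|).
Restrict δ ≤ 4. Then |z + 8| < 4 gives |z| > 4, so 8|z| > 32.
Then |2/z + 1/4| < 2|z + 8|/32, which is < ε when |z + 8| < 16ε.
Take δ = min(4, 16ε). Then 0 < |z + 8| < δ gives both |z + 8| < 4 and |z + 8| < 16ε, so |2/z + 1/4| < ε.

δ = min(4, 16ε)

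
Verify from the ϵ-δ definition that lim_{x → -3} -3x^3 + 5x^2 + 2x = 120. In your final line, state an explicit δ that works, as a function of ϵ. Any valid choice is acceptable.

Fix ϵ > 0. We want δ > 0 such that 0 < |x + 3| < δ implies |(-3x^3 + 5x^2 + 2x) − 120| < ϵ.
(-3x^3 + 5x^2 + 2x) − 120 = -3x^3 + 5x^2 + 2x - 120 = (x + 3)(-3x^2 + 14x - 40).
So |(-3x^3 + 5x^2 + 2x) − 120| = |x + 3|·|-3x^2 + 14x - 40|.
Require δ ≤ 1. Then |x + 3| < 1 gives |x| < 4, and by the triangle inequality |-3x^2 + 14x - 40| ≤ 3·4^2 + 14·4 + 40 = 144.
Hence |(-3x^3 + 5x^2 + 2x) − 120| ≤ 144|x + 3| < ϵ provided |x + 3| < ϵ/144.
Choosing δ = min(1, ϵ/144) ensures both conditions, hence |(-3x^3 + 5x^2 + 2x) − 120| < ϵ.

δ = min(1, ϵ/144)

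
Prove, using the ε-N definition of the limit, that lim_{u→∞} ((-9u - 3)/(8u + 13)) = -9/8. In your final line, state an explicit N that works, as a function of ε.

Let ε > 0. We seek N > 0 such that u > N implies |(-9u - 3)/(8u + 13) + 9/8| < ε.
(-9u - 3)/(8u + 13) + 9/8 = (8(-9u - 3) − (-9)(8u + 13)) / (8(8u + 13)) = 93/(8(8u + 13)).
For u > 0 we have 8u + 13 > 8u, so |(-9u - 3)/(8u + 13) + 9/8| = 93/(8(8u + 13)) < 93/(8·8u) = (93/64)/u.
Thus |(-9u - 3)/(8u + 13) + 9/8| < ε whenever u > (93/64)/ε.
Take N = (93/64)/ε. If u > N then |(-9u - 3)/(8u + 13) + 9/8| < (93/64)/u < ε.

N = (93/64)/ε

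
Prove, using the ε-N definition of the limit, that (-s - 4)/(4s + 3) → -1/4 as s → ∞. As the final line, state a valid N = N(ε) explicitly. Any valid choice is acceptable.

N = (13/16)/ε

Suppose ε > 0. We seek N > 0 such that s > N implies |(-s - 4)/(4s + 3) + 1/4| < ε.
(-s - 4)/(4s + 3) + 1/4 = (4(-s - 4) − (-1)(4s + 3)) / (4(4s + 3)) = -13/(4(4s + 3)).
For s > 0 we have 4s + 3 > 4s, so |(-s - 4)/(4s + 3) + 1/4| = 13/(4(4s + 3)) < 13/(4·4s) = (13/16)/s.
Thus |(-s - 4)/(4s + 3) + 1/4| < ε whenever s > (13/16)/ε.
Take N = (13/16)/ε. If s > N then |(-s - 4)/(4s + 3) + 1/4| < (13/16)/s < ε.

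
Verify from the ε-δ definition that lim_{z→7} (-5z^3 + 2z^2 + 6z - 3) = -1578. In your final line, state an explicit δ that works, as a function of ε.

Let ε > 0. We want δ > 0 such that 0 < |z − 7| < δ implies |(-5z^3 + 2z^2 + 6z - 3) + 1578| < ε.
(-5z^3 + 2z^2 + 6z - 3) + 1578 = -5z^3 + 2z^2 + 6z + 1575 = (z − 7)(-5z^2 - 33z - 225).
So |(-5z^3 + 2z^2 + 6z - 3) + 1578| = |z − 7|·|-5z^2 - 33z - 225|.
Assume first that |z − 7| < 1, so |z| < 8. Then |-5z^2 - 33z - 225| ≤ 5·8^2 + 33·8 + 225 = 809.
Hence |(-5z^3 + 2z^2 + 6z - 3) + 1578| ≤ 809|z − 7| < ε provided |z − 7| < ε/809.
Take δ = min(1, ε/809). Then 0 < |z − 7| < δ gives both |z − 7| < 1 and |z − 7| < ε/809, so |(-5z^3 + 2z^2 + 6z - 3) + 1578| < ε.

δ = min(1, ε/809)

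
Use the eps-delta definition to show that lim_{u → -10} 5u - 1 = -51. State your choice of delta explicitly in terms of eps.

delta = eps/5

Let eps > 0. We need delta > 0 so that 0 < |u + 10| < delta implies |(5u - 1) + 51| < eps.
Since (5u - 1) + 51 = 5(u + 10), we have |(5u - 1) + 51| = 5|u + 10|.
Thus it suffices that |u + 10| < eps/5.
Take delta = eps/5. If 0 < |u + 10| < delta then |(5u - 1) + 51| = 5|u + 10| < 5·(eps/5) = eps.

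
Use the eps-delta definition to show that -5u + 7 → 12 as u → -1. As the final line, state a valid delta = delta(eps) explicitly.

Fix eps > 0. We need delta > 0 so that 0 < |u + 1| < delta implies |(-5u + 7) − 12| < eps.
|(-5u + 7) − 12| = |-5u - 5| = 5|u + 1|.
So 5|u + 1| < eps exactly when |u + 1| < eps/5.
Choosing delta = eps/5 gives |(-5u + 7) − 12| = 5|u + 1| < eps whenever |u + 1| < delta.

delta = eps/5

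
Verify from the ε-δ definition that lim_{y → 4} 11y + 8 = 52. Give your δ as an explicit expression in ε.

Suppose ε > 0. We need δ > 0 so that 0 < |y − 4| < δ implies |(11y + 8) − 52| < ε.
Since (11y + 8) − 52 = 11(y − 4), we have |(11y + 8) − 52| = 11|y − 4|.
So 11|y − 4| < ε exactly when |y − 4| < ε/11.
Choosing δ = ε/11 gives |(11y + 8) − 52| = 11|y − 4| < ε whenever |y − 4| < δ.

δ = ε/11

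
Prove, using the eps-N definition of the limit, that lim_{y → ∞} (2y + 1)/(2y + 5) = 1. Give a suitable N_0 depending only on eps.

N_0 = 2/eps

Suppose eps > 0. We seek N_0 > 0 such that y > N_0 implies |(2y + 1)/(2y + 5) − 1| < eps.
(2y + 1)/(2y + 5) − 1 = (2(2y + 1) − 2(2y + 5)) / (2(2y + 5)) = -8/(2(2y + 5)).
For y > 0 we have 2y + 5 > 2y, so |(2y + 1)/(2y + 5) − 1| = 8/(2(2y + 5)) < 8/(2·2y) = 2/y.
Thus |(2y + 1)/(2y + 5) − 1| < eps whenever y > 2/eps.
Take N_0 = 2/eps. If y > N_0 then |(2y + 1)/(2y + 5) − 1| < 2/y < eps.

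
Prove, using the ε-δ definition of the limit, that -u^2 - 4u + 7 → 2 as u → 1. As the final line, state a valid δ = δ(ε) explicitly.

Suppose ε > 0. We want δ > 0 such that 0 < |u − 1| < δ implies |(-u^2 - 4u + 7) − 2| < ε.
(-u^2 - 4u + 7) − 2 = -u^2 - 4u + 5 = (u − 1)(-u - 5).
So |(-u^2 - 4u + 7) − 2| = |u − 1|·|-u - 5|.
Assume first that |u − 1| < 1, so |u| < 2. Then |-u - 5| ≤ 2 + 5 = 7.
Hence |(-u^2 - 4u + 7) − 2| ≤ 7|u − 1| < ε provided |u − 1| < ε/7.
Choosing δ = min(1, ε/7) ensures both conditions, hence |(-u^2 - 4u + 7) − 2| < ε.

δ = min(1, ε/7)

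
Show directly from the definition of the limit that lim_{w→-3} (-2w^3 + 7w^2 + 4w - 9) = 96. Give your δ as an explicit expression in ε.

Let ε > 0 be given. We want δ > 0 such that 0 < |w + 3| < δ implies |(-2w^3 + 7w^2 + 4w - 9) − 96| < ε.
(-2w^3 + 7w^2 + 4w - 9) − 96 = -2w^3 + 7w^2 + 4w - 105 = (w + 3)(-2w^2 + 13w - 35).
So |(-2w^3 + 7w^2 + 4w - 9) − 96| = |w + 3|·|-2w^2 + 13w - 35|.
Assume first that |w + 3| < 1, so |w| < 4. Then |-2w^2 + 13w - 35| ≤ 2·4^2 + 13·4 + 35 = 119.
Hence |(-2w^3 + 7w^2 + 4w - 9) − 96| ≤ 119|w + 3| < ε provided |w + 3| < ε/119.
Choosing δ = min(1, ε/119) ensures both conditions, hence |(-2w^3 + 7w^2 + 4w - 9) − 96| < ε.

δ = min(1, ε/119)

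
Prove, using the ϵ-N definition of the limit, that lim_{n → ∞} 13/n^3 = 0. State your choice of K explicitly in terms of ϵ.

Fix ϵ > 0. For n ≥ 1, |13/n^3 − 0| = 13/n^3.
13/n^3 < ϵ ⇔ n^3 > 13/ϵ ⇔ n > (13/ϵ)^{1/3}.
Take K = (13/ϵ)^{1/3}. Then n > K implies 13/n^3 < ϵ.

K = (13/ϵ)^{1/3}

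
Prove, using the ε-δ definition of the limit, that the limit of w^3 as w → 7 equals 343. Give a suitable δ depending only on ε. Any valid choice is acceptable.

δ = min(2, ε/193)

Fix ε > 0. We seek δ > 0 with 0 < |w − 7| < δ ⇒ |w^3 − 343| < ε.
Factor: w^3 − 343 = (w − 7)(w^2 + 7w + 49), so |w^3 − 343| = |w − 7|·|w^2 + 7w + 49|.
Impose δ ≤ 2 so that |w| < 9; then |w^2 + 7w + 49| ≤ 193.
Hence |w^3 − 343| ≤ 193|w − 7|, which is < ε once |w − 7| < ε/193.
Take δ = min(2, ε/193). If 0 < |w − 7| < δ then both bounds hold and |w^3 − 343| ≤ 193|w − 7| < 193·(ε/193) = ε.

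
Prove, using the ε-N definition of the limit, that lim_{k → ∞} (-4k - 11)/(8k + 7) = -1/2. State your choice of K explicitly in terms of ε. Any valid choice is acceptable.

Let ε > 0 be given. For k ≥ 1, |(-4k - 11)/(8k + 7) + 1/2| = |-60|/(8(8k + 7)) = 60/(8(8k + 7)).
Since 8k + 7 ≥ 8k for k ≥ 1, this is ≤ 60/(8·8k) = (15/16)/k.
So |(-4k - 11)/(8k + 7) + 1/2| < ε whenever k > (15/16)/ε.
Take K = (15/16)/ε. If k > K then |(-4k - 11)/(8k + 7) + 1/2| ≤ (15/16)/k < ε.

K = (15/16)/ε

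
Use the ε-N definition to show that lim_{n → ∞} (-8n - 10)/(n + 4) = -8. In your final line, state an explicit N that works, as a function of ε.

N = 22/ε

Let ε > 0 be given. For n ≥ 1, |(-8n - 10)/(n + 4) + 8| = |22|/((n + 4)) = 22/((n + 4)).
Since n + 4 ≥ n for n ≥ 1, this is ≤ 22/(n) = 22/n.
So |(-8n - 10)/(n + 4) + 8| < ε whenever n > 22/ε.
Take N = 22/ε. If n > N then |(-8n - 10)/(n + 4) + 8| ≤ 22/n < ε.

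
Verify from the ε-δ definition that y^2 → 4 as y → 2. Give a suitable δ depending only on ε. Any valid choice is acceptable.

Let ε > 0. We seek δ > 0 with 0 < |y − 2| < δ ⇒ |y^2 − 4| < ε.
Factor: y^2 − 4 = (y − 2)(y + 2), so |y^2 − 4| = |y − 2|·|y + 2|.
Restrict δ ≤ 2. Then |y − 2| < 2 gives |y| < 4, so by the triangle inequality |y + 2| ≤ 4 + 2 = 6.
Hence |y^2 − 4| ≤ 6|y − 2|, which is < ε once |y − 2| < ε/6.
Take δ = min(2, ε/6). If 0 < |y − 2| < δ then both bounds hold and |y^2 − 4| ≤ 6|y − 2| < 6·(ε/6) = ε.

δ = min(2, ε/6)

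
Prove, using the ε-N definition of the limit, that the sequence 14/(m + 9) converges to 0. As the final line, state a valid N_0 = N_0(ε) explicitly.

Suppose ε > 0. For m ≥ 1, |14/(m + 9) − 0| = 14/(m + 9) ≤ 14/m.
We need 14/m < ε, i.e. m > 14/ε.
Take N_0 = 14/ε. If m > N_0 then |14/(m + 9)| ≤ 14/m < ε.

N_0 = 14/ε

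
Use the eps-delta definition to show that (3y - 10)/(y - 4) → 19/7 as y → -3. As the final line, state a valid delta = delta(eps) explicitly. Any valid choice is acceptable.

Fix eps > 0. We want delta > 0 with 0 < |y + 3| < delta ⇒ |(3y - 10)/(y - 4) − (19/7)| < eps.
Combining over a common denominator, (3y - 10)/(y - 4) − (19/7) = [(3y - 10)·(-7) − (-19)·(y - 4)] / [(-7)·(y - 4)] = -2(y + 3) / ((-7)(y - 4)).
So |(3y - 10)/(y - 4) − (19/7)| = 2|y + 3| / (7·|y − 4|).
Restrict delta ≤ 7/2. Then |y + 3| < 7/2 gives |y − 4| = |(y + 3) + (-7)| ≥ 7 − 7/2 = 7/2.
Hence |(3y - 10)/(y - 4) − (19/7)| < 2|y + 3|/(7·(7/2)) = (4/49)|y + 3|, which is < eps once |y + 3| < (49/4)eps.
Take delta = min(7/2, (49/4)eps). Then 0 < |y + 3| < delta forces both bounds, so |(3y - 10)/(y - 4) − (19/7)| < eps.

delta = min(7/2, (49/4)eps)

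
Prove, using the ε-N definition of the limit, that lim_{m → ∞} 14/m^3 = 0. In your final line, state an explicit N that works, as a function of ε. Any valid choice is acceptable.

Let ε > 0 be given. For m ≥ 1, |14/m^3 − 0| = 14/m^3.
14/m^3 < ε ⇔ m^3 > 14/ε ⇔ m > (14/ε)^{1/3}.
Take N = (14/ε)^{1/3}. Then m > N implies 14/m^3 < ε.

N = (14/ε)^{1/3}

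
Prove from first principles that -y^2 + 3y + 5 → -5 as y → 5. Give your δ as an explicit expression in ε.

Fix ε > 0. We want δ > 0 such that 0 < |y − 5| < δ implies |(-y^2 + 3y + 5) + 5| < ε.
(-y^2 + 3y + 5) + 5 = -y^2 + 3y + 10 = (y − 5)(-y - 2).
So |(-y^2 + 3y + 5) + 5| = |y − 5|·|-y - 2|.
Require δ ≤ 2. Then |y − 5| < 2 gives |y| < 7, and by the triangle inequality |-y - 2| ≤ 7 + 2 = 9.
Hence |(-y^2 + 3y + 5) + 5| ≤ 9|y − 5| < ε provided |y − 5| < ε/9.
Choosing δ = min(2, ε/9) ensures both conditions, hence |(-y^2 + 3y + 5) + 5| < ε.

δ = min(2, ε/9)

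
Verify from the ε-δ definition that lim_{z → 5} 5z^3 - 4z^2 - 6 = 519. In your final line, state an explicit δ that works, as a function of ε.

Suppose ε > 0. We want δ > 0 such that 0 < |z − 5| < δ implies |(5z^3 - 4z^2 - 6) − 519| < ε.
(5z^3 - 4z^2 - 6) − 519 = 5z^3 - 4z^2 - 525 = (z − 5)(5z^2 + 21z + 105).
So |(5z^3 - 4z^2 - 6) − 519| = |z − 5|·|5z^2 + 21z + 105|.
Require δ ≤ 1. Then |z − 5| < 1 gives |z| < 6, and by the triangle inequality |5z^2 + 21z + 105| ≤ 5·6^2 + 21·6 + 105 = 411.
Hence |(5z^3 - 4z^2 - 6) − 519| ≤ 411|z − 5| < ε provided |z − 5| < ε/411.
Take δ = min(1, ε/411). Then 0 < |z − 5| < δ gives both |z − 5| < 1 and |z − 5| < ε/411, so |(5z^3 - 4z^2 - 6) − 519| < ε.

δ = min(1, ε/411)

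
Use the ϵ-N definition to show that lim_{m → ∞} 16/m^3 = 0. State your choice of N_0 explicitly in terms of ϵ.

N_0 = (16/ϵ)^{1/3}

Let ϵ > 0 be given. For m ≥ 1, |16/m^3 − 0| = 16/m^3.
16/m^3 < ϵ ⇔ m^3 > 16/ϵ ⇔ m > (16/ϵ)^{1/3}.
Take N_0 = (16/ϵ)^{1/3}. Then m > N_0 implies 16/m^3 < ϵ.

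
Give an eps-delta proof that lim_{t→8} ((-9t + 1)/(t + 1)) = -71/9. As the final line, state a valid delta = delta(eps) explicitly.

delta = min(9/2, (81/20)eps)

Let eps > 0. We want delta > 0 with 0 < |t − 8| < delta ⇒ |(-9t + 1)/(t + 1) + 71/9| < eps.
Combining over a common denominator, (-9t + 1)/(t + 1) + 71/9 = [(-9t + 1)·9 − (-71)·(t + 1)] / [9·(t + 1)] = -10(t − 8) / (9(t + 1)).
So |(-9t + 1)/(t + 1) + 71/9| = 10|t − 8| / (9·|t + 1|).
Require delta ≤ 9/2, so |t + 1| ≥ |9| − |t − 8| > 9 − 9/2 = 9/2.
Hence |(-9t + 1)/(t + 1) + 71/9| < 10|t − 8|/(9·(9/2)) = (20/81)|t − 8|, which is < eps once |t − 8| < (81/20)eps.
Take delta = min(9/2, (81/20)eps). Then 0 < |t − 8| < delta forces both bounds, so |(-9t + 1)/(t + 1) + 71/9| < eps.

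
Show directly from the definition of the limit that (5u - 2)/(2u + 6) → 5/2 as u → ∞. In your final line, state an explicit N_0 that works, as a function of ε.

Fix ε > 0. We seek N_0 > 0 such that u > N_0 implies |(5u - 2)/(2u + 6) − (5/2)| < ε.
(5u - 2)/(2u + 6) − (5/2) = (2(5u - 2) − 5(2u + 6)) / (2(2u + 6)) = -34/(2(2u + 6)).
For u > 0 we have 2u + 6 > 2u, so |(5u - 2)/(2u + 6) − (5/2)| = 34/(2(2u + 6)) < 34/(2·2u) = (17/2)/u.
Thus |(5u - 2)/(2u + 6) − (5/2)| < ε whenever u > (17/2)/ε.
Take N_0 = (17/2)/ε. If u > N_0 then |(5u - 2)/(2u + 6) − (5/2)| < (17/2)/u < ε.

N_0 = (17/2)/ε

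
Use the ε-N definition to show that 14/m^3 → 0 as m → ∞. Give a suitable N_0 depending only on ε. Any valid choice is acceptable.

Suppose ε > 0. For m ≥ 1, |14/m^3 − 0| = 14/m^3.
14/m^3 < ε ⇔ m^3 > 14/ε ⇔ m > (14/ε)^{1/3}.
Take N_0 = (14/ε)^{1/3}. Then m > N_0 implies 14/m^3 < ε.

N_0 = (14/ε)^{1/3}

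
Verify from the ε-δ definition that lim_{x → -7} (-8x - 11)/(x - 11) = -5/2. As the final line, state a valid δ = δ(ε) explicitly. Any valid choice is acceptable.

Let ε > 0 be given. We want δ > 0 with 0 < |x + 7| < δ ⇒ |(-8x - 11)/(x - 11) + 5/2| < ε.
Combining over a common denominator, (-8x - 11)/(x - 11) + 5/2 = [(-8x - 11)·(-18) − 45·(x - 11)] / [(-18)·(x - 11)] = 99(x + 7) / ((-18)(x - 11)).
So |(-8x - 11)/(x - 11) + 5/2| = 99|x + 7| / (18·|x − 11|).
Restrict δ ≤ 9. Then |x + 7| < 9 gives |x − 11| = |(x + 7) + (-18)| ≥ 18 − 9 = 9.
Hence |(-8x - 11)/(x - 11) + 5/2| < 99|x + 7|/(18·9) = (11/18)|x + 7|, which is < ε once |x + 7| < (18/11)ε.
Take δ = min(9, (18/11)ε). Then 0 < |x + 7| < δ forces both bounds, so |(-8x - 11)/(x - 11) + 5/2| < ε.

δ = min(9, (18/11)ε)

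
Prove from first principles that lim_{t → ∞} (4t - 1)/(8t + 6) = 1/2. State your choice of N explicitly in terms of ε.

N = (1/2)/ε

Let ε > 0 be given. We seek N > 0 such that t > N implies |(4t - 1)/(8t + 6) − (1/2)| < ε.
(4t - 1)/(8t + 6) − (1/2) = (8(4t - 1) − 4(8t + 6)) / (8(8t + 6)) = -32/(8(8t + 6)).
For t > 0 we have 8t + 6 > 8t, so |(4t - 1)/(8t + 6) − (1/2)| = 32/(8(8t + 6)) < 32/(8·8t) = (1/2)/t.
Thus |(4t - 1)/(8t + 6) − (1/2)| < ε whenever t > (1/2)/ε.
Take N = (1/2)/ε. If t > N then |(4t - 1)/(8t + 6) − (1/2)| < (1/2)/t < ε.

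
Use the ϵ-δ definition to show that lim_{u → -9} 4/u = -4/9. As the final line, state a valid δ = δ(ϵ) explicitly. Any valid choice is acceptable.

δ = min(9/2, (81/8)ϵ)

Fix ϵ > 0. We seek δ > 0 such that 0 < |u + 9| < δ implies |4/u + 4/9| < ϵ.
|4/u + 4/9| = 4·|-9 − u|/(9·|u|) = 4|u + 9|/(9|u|).
Require δ ≤ 9/2 so that |u| > 9 − 9/2 = 9/2, hence 9|u| > 81/2.
Then |4/u + 4/9| < 4|u + 9|/(81/2), which is < ϵ when |u + 9| < (81/8)ϵ.
Take δ = min(9/2, (81/8)ϵ). Then 0 < |u + 9| < δ gives both |u + 9| < 9/2 and |u + 9| < (81/8)ϵ, so |4/u + 4/9| < ϵ.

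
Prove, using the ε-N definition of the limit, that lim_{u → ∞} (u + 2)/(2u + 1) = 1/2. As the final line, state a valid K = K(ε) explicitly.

K = (3/4)/ε

Let ε > 0 be given. We seek K > 0 such that u > K implies |(u + 2)/(2u + 1) − (1/2)| < ε.
(u + 2)/(2u + 1) − (1/2) = (2(u + 2) − (2u + 1)) / (2(2u + 1)) = 3/(2(2u + 1)).
For u > 0 we have 2u + 1 > 2u, so |(u + 2)/(2u + 1) − (1/2)| = 3/(2(2u + 1)) < 3/(2·2u) = (3/4)/u.
Thus |(u + 2)/(2u + 1) − (1/2)| < ε whenever u > (3/4)/ε.
Take K = (3/4)/ε. If u > K then |(u + 2)/(2u + 1) − (1/2)| < (3/4)/u < ε.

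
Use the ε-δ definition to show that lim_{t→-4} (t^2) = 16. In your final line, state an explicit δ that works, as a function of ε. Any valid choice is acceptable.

Fix ε > 0. We seek δ > 0 with 0 < |t + 4| < δ ⇒ |t^2 − 16| < ε.
Factor: t^2 − 16 = (t + 4)(t - 4), so |t^2 − 16| = |t + 4|·|t - 4|.
Impose δ ≤ 1 so that |t| < 5; then |t - 4| ≤ 9.
Hence |t^2 − 16| ≤ 9|t + 4|, which is < ε once |t + 4| < ε/9.
Take δ = min(1, ε/9). If 0 < |t + 4| < δ then both bounds hold and |t^2 − 16| ≤ 9|t + 4| < 9·(ε/9) = ε.

δ = min(1, ε/9)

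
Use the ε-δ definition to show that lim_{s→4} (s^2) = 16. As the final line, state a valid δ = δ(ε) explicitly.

Let ε > 0. We seek δ > 0 with 0 < |s − 4| < δ ⇒ |s^2 − 16| < ε.
Factor: s^2 − 16 = (s − 4)(s + 4), so |s^2 − 16| = |s − 4|·|s + 4|.
Restrict δ ≤ 1. Then |s − 4| < 1 gives |s| < 5, so by the triangle inequality |s + 4| ≤ 5 + 4 = 9.
Hence |s^2 − 16| ≤ 9|s − 4|, which is < ε once |s − 4| < ε/9.
Take δ = min(1, ε/9). If 0 < |s − 4| < δ then both bounds hold and |s^2 − 16| ≤ 9|s − 4| < 9·(ε/9) = ε.

δ = min(1, ε/9)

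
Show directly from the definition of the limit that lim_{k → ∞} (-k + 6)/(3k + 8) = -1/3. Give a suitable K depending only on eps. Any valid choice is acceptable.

Fix eps > 0. For k ≥ 1, |(-k + 6)/(3k + 8) + 1/3| = |26|/(3(3k + 8)) = 26/(3(3k + 8)).
Since 3k + 8 ≥ 3k for k ≥ 1, this is ≤ 26/(3·3k) = (26/9)/k.
So |(-k + 6)/(3k + 8) + 1/3| < eps whenever k > (26/9)/eps.
Take K = (26/9)/eps. If k > K then |(-k + 6)/(3k + 8) + 1/3| ≤ (26/9)/k < eps.

K = (26/9)/eps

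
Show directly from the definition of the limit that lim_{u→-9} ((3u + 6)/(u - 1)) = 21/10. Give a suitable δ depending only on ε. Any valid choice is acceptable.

Fix ε > 0. We want δ > 0 with 0 < |u + 9| < δ ⇒ |(3u + 6)/(u - 1) − (21/10)| < ε.
Combining over a common denominator, (3u + 6)/(u - 1) − (21/10) = [(3u + 6)·(-10) − (-21)·(u - 1)] / [(-10)·(u - 1)] = -9(u + 9) / ((-10)(u - 1)).
So |(3u + 6)/(u - 1) − (21/10)| = 9|u + 9| / (10·|u − 1|).
Require δ ≤ 5, so |u − 1| ≥ |-10| − |u + 9| > 10 − 5 = 5.
Hence |(3u + 6)/(u - 1) − (21/10)| < 9|u + 9|/(10·5) = (9/50)|u + 9|, which is < ε once |u + 9| < (50/9)ε.
Take δ = min(5, (50/9)ε). Then 0 < |u + 9| < δ forces both bounds, so |(3u + 6)/(u - 1) − (21/10)| < ε.

δ = min(5, (50/9)ε)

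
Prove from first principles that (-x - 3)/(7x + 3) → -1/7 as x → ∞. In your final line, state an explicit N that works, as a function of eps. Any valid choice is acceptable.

N = (18/49)/eps

Let eps > 0. We seek N > 0 such that x > N implies |(-x - 3)/(7x + 3) + 1/7| < eps.
(-x - 3)/(7x + 3) + 1/7 = (7(-x - 3) − (-1)(7x + 3)) / (7(7x + 3)) = -18/(7(7x + 3)).
For x > 0 we have 7x + 3 > 7x, so |(-x - 3)/(7x + 3) + 1/7| = 18/(7(7x + 3)) < 18/(7·7x) = (18/49)/x.
Thus |(-x - 3)/(7x + 3) + 1/7| < eps whenever x > (18/49)/eps.
Take N = (18/49)/eps. If x > N then |(-x - 3)/(7x + 3) + 1/7| < (18/49)/x < eps.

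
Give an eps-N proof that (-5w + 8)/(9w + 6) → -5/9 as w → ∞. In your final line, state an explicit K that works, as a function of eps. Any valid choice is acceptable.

K = (34/27)/eps

Let eps > 0 be given. We seek K > 0 such that w > K implies |(-5w + 8)/(9w + 6) + 5/9| < eps.
(-5w + 8)/(9w + 6) + 5/9 = (9(-5w + 8) − (-5)(9w + 6)) / (9(9w + 6)) = 102/(9(9w + 6)).
For w > 0 we have 9w + 6 > 9w, so |(-5w + 8)/(9w + 6) + 5/9| = 102/(9(9w + 6)) < 102/(9·9w) = (34/27)/w.
Thus |(-5w + 8)/(9w + 6) + 5/9| < eps whenever w > (34/27)/eps.
Take K = (34/27)/eps. If w > K then |(-5w + 8)/(9w + 6) + 5/9| < (34/27)/w < eps.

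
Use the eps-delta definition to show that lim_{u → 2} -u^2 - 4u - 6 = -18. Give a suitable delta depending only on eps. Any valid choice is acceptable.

delta = min(1, eps/9)

Suppose eps > 0. We want delta > 0 such that 0 < |u − 2| < delta implies |(-u^2 - 4u - 6) + 18| < eps.
(-u^2 - 4u - 6) + 18 = -u^2 - 4u + 12 = (u − 2)(-u - 6).
So |(-u^2 - 4u - 6) + 18| = |u − 2|·|-u - 6|.
Assume first that |u − 2| < 1, so |u| < 3. Then |-u - 6| ≤ 3 + 6 = 9.
Hence |(-u^2 - 4u - 6) + 18| ≤ 9|u − 2| < eps provided |u − 2| < eps/9.
Choosing delta = min(1, eps/9) ensures both conditions, hence |(-u^2 - 4u - 6) + 18| < eps.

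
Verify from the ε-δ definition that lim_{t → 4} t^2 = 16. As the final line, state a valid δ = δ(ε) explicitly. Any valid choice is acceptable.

δ = min(2, ε/10)

Let ε > 0 be given. We seek δ > 0 with 0 < |t − 4| < δ ⇒ |t^2 − 16| < ε.
Factor: t^2 − 16 = (t − 4)(t + 4), so |t^2 − 16| = |t − 4|·|t + 4|.
Restrict δ ≤ 2. Then |t − 4| < 2 gives |t| < 6, so by the triangle inequality |t + 4| ≤ 6 + 4 = 10.
Hence |t^2 − 16| ≤ 10|t − 4|, which is < ε once |t − 4| < ε/10.
Take δ = min(2, ε/10). If 0 < |t − 4| < δ then both bounds hold and |t^2 − 16| ≤ 10|t − 4| < 10·(ε/10) = ε.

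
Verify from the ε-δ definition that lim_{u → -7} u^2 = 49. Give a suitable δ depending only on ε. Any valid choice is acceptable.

δ = min(1, ε/15)

Fix ε > 0. We seek δ > 0 with 0 < |u + 7| < δ ⇒ |u^2 − 49| < ε.
Factor: u^2 − 49 = (u + 7)(u - 7), so |u^2 − 49| = |u + 7|·|u - 7|.
Impose δ ≤ 1 so that |u| < 8; then |u - 7| ≤ 15.
Hence |u^2 − 49| ≤ 15|u + 7|, which is < ε once |u + 7| < ε/15.
Take δ = min(1, ε/15). If 0 < |u + 7| < δ then both bounds hold and |u^2 − 49| ≤ 15|u + 7| < 15·(ε/15) = ε.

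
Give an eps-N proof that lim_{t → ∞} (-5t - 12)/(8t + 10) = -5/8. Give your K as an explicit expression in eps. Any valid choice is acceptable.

Fix eps > 0. We seek K > 0 such that t > K implies |(-5t - 12)/(8t + 10) + 5/8| < eps.
(-5t - 12)/(8t + 10) + 5/8 = (8(-5t - 12) − (-5)(8t + 10)) / (8(8t + 10)) = -46/(8(8t + 10)).
For t > 0 we have 8t + 10 > 8t, so |(-5t - 12)/(8t + 10) + 5/8| = 46/(8(8t + 10)) < 46/(8·8t) = (23/32)/t.
Thus |(-5t - 12)/(8t + 10) + 5/8| < eps whenever t > (23/32)/eps.
Take K = (23/32)/eps. If t > K then |(-5t - 12)/(8t + 10) + 5/8| < (23/32)/t < eps.

K = (23/32)/eps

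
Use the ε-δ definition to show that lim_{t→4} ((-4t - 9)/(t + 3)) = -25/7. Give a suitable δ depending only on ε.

Let ε > 0. We want δ > 0 with 0 < |t − 4| < δ ⇒ |(-4t - 9)/(t + 3) + 25/7| < ε.
Combining over a common denominator, (-4t - 9)/(t + 3) + 25/7 = [(-4t - 9)·7 − (-25)·(t + 3)] / [7·(t + 3)] = -3(t − 4) / (7(t + 3)).
So |(-4t - 9)/(t + 3) + 25/7| = 3|t − 4| / (7·|t + 3|).
Require δ ≤ 7/2, so |t + 3| ≥ |7| − |t − 4| > 7 − 7/2 = 7/2.
Hence |(-4t - 9)/(t + 3) + 25/7| < 3|t − 4|/(7·(7/2)) = (6/49)|t − 4|, which is < ε once |t − 4| < (49/6)ε.
Take δ = min(7/2, (49/6)ε). Then 0 < |t − 4| < δ forces both bounds, so |(-4t - 9)/(t + 3) + 25/7| < ε.

δ = min(7/2, (49/6)ε)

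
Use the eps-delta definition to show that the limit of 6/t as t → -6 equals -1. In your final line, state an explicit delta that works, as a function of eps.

Fix eps > 0. We seek delta > 0 such that 0 < |t + 6| < delta implies |6/t + 1| < eps.
|6/t + 1| = 6·|-6 − t|/(6·|t|) = 6|t + 6|/(6|t|).
Require delta ≤ 3 so that |t| > 6 − 3 = 3, hence 6|t| > 18.
Then |6/t + 1| < 6|t + 6|/18, which is < eps when |t + 6| < 3eps.
Take delta = min(3, 3eps). Then 0 < |t + 6| < delta gives both |t + 6| < 3 and |t + 6| < 3eps, so |6/t + 1| < eps.

delta = min(3, 3eps)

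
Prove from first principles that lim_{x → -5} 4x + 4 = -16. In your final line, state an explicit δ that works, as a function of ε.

Let ε > 0. We need δ > 0 so that 0 < |x + 5| < δ implies |(4x + 4) + 16| < ε.
Since (4x + 4) + 16 = 4(x + 5), we have |(4x + 4) + 16| = 4|x + 5|.
So 4|x + 5| < ε exactly when |x + 5| < ε/4.
Take δ = ε/4. If 0 < |x + 5| < δ then |(4x + 4) + 16| = 4|x + 5| < 4·(ε/4) = ε.

δ = ε/4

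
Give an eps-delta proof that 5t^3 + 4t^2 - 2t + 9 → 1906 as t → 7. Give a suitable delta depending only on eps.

Suppose eps > 0. We want delta > 0 such that 0 < |t − 7| < delta implies |(5t^3 + 4t^2 - 2t + 9) − 1906| < eps.
(5t^3 + 4t^2 - 2t + 9) − 1906 = 5t^3 + 4t^2 - 2t - 1897 = (t − 7)(5t^2 + 39t + 271).
So |(5t^3 + 4t^2 - 2t + 9) − 1906| = |t − 7|·|5t^2 + 39t + 271|.
Assume first that |t − 7| < 1, so |t| < 8. Then |5t^2 + 39t + 271| ≤ 5·8^2 + 39·8 + 271 = 903.
Hence |(5t^3 + 4t^2 - 2t + 9) − 1906| ≤ 903|t − 7| < eps provided |t − 7| < eps/903.
Take delta = min(1, eps/903). Then 0 < |t − 7| < delta gives both |t − 7| < 1 and |t − 7| < eps/903, so |(5t^3 + 4t^2 - 2t + 9) − 1906| < eps.

delta = min(1, eps/903)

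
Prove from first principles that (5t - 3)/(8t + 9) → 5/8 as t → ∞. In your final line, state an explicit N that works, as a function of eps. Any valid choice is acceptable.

N = (69/64)/eps

Fix eps > 0. We seek N > 0 such that t > N implies |(5t - 3)/(8t + 9) − (5/8)| < eps.
(5t - 3)/(8t + 9) − (5/8) = (8(5t - 3) − 5(8t + 9)) / (8(8t + 9)) = -69/(8(8t + 9)).
For t > 0 we have 8t + 9 > 8t, so |(5t - 3)/(8t + 9) − (5/8)| = 69/(8(8t + 9)) < 69/(8·8t) = (69/64)/t.
Thus |(5t - 3)/(8t + 9) − (5/8)| < eps whenever t > (69/64)/eps.
Take N = (69/64)/eps. If t > N then |(5t - 3)/(8t + 9) − (5/8)| < (69/64)/t < eps.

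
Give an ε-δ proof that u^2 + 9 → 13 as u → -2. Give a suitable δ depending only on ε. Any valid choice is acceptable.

Let ε > 0 be given. We want δ > 0 such that 0 < |u + 2| < δ implies |(u^2 + 9) − 13| < ε.
(u^2 + 9) − 13 = u^2 - 4 = (u + 2)(u - 2).
So |(u^2 + 9) − 13| = |u + 2|·|u - 2|.
Assume first that |u + 2| < 1, so |u| < 3. Then |u - 2| ≤ 3 + 2 = 5.
Hence |(u^2 + 9) − 13| ≤ 5|u + 2| < ε provided |u + 2| < ε/5.
Choosing δ = min(1, ε/5) ensures both conditions, hence |(u^2 + 9) − 13| < ε.

δ = min(1, ε/5)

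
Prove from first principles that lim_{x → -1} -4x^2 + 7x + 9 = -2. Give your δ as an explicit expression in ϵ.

δ = min(1, ϵ/19)

Fix ϵ > 0. We want δ > 0 such that 0 < |x + 1| < δ implies |(-4x^2 + 7x + 9) + 2| < ϵ.
(-4x^2 + 7x + 9) + 2 = -4x^2 + 7x + 11 = (x + 1)(-4x + 11).
So |(-4x^2 + 7x + 9) + 2| = |x + 1|·|-4x + 11|.
Require δ ≤ 1. Then |x + 1| < 1 gives |x| < 2, and by the triangle inequality |-4x + 11| ≤ 4·2 + 11 = 19.
Hence |(-4x^2 + 7x + 9) + 2| ≤ 19|x + 1| < ϵ provided |x + 1| < ϵ/19.
Take δ = min(1, ϵ/19). Then 0 < |x + 1| < δ gives both |x + 1| < 1 and |x + 1| < ϵ/19, so |(-4x^2 + 7x + 9) + 2| < ϵ.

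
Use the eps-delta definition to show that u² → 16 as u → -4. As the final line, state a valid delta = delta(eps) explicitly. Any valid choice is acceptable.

Let eps > 0 be given. We seek delta > 0 with 0 < |u + 4| < delta ⇒ |u² − 16| < eps.
Factor: u² − 16 = (u + 4)(u - 4), so |u² − 16| = |u + 4|·|u - 4|.
Impose delta ≤ 2 so that |u| < 6; then |u - 4| ≤ 10.
Hence |u² − 16| ≤ 10|u + 4|, which is < eps once |u + 4| < eps/10.
Take delta = min(2, eps/10). If 0 < |u + 4| < delta then both bounds hold and |u² − 16| ≤ 10|u + 4| < 10·(eps/10) = eps.

delta = min(2, eps/10)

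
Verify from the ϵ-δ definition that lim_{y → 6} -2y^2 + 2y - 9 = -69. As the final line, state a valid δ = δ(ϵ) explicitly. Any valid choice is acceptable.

δ = min(1, ϵ/24)

Let ϵ > 0. We want δ > 0 such that 0 < |y − 6| < δ implies |(-2y^2 + 2y - 9) + 69| < ϵ.
(-2y^2 + 2y - 9) + 69 = -2y^2 + 2y + 60 = (y − 6)(-2y - 10).
So |(-2y^2 + 2y - 9) + 69| = |y − 6|·|-2y - 10|.
Assume first that |y − 6| < 1, so |y| < 7. Then |-2y - 10| ≤ 2·7 + 10 = 24.
Hence |(-2y^2 + 2y - 9) + 69| ≤ 24|y − 6| < ϵ provided |y − 6| < ϵ/24.
Take δ = min(1, ϵ/24). Then 0 < |y − 6| < δ gives both |y − 6| < 1 and |y − 6| < ϵ/24, so |(-2y^2 + 2y - 9) + 69| < ϵ.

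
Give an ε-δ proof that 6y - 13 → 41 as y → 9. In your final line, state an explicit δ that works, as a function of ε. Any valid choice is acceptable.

Fix ε > 0. We need δ > 0 so that 0 < |y − 9| < δ implies |(6y - 13) − 41| < ε.
Since (6y - 13) − 41 = 6(y − 9), we have |(6y - 13) − 41| = 6|y − 9|.
So 6|y − 9| < ε exactly when |y − 9| < ε/6.
Take δ = ε/6. If 0 < |y − 9| < δ then |(6y - 13) − 41| = 6|y − 9| < 6·(ε/6) = ε.

δ = ε/6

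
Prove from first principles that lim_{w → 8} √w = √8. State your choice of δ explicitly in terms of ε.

Fix ε > 0. We want δ > 0 such that 0 < |w − 8| < δ implies |√w − √8| < ε.
Multiplying by the conjugate, |√w − √8| = |w − 8|/(√w + √8).
Restrict δ ≤ 8 so that |w − 8| < 8 forces w > 0, and then √w + √8 > √8.
Hence |√w − √8| < |w − 8|/√8, which is < ε once |w − 8| < √8·ε.
Take δ = min(8, √8·ε). If 0 < |w − 8| < δ then w > 0 and |√w − √8| < |w − 8|/√8 < ε.

δ = min(8, √8·ε)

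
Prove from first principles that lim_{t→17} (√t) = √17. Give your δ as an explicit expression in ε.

Suppose ε > 0. We want δ > 0 such that 0 < |t − 17| < δ implies |√t − √17| < ε.
Multiplying by the conjugate, |√t − √17| = |t − 17|/(√t + √17).
Restrict δ ≤ 17 so that |t − 17| < 17 forces t > 0, and then √t + √17 > √17.
Hence |√t − √17| < |t − 17|/√17, which is < ε once |t − 17| < √17·ε.
Take δ = min(17, √17·ε). If 0 < |t − 17| < δ then t > 0 and |√t − √17| < |t − 17|/√17 < ε.

δ = min(17, √17·ε)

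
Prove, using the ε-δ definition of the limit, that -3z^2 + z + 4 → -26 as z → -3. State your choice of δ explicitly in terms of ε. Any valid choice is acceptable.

Let ε > 0 be given. We want δ > 0 such that 0 < |z + 3| < δ implies |(-3z^2 + z + 4) + 26| < ε.
(-3z^2 + z + 4) + 26 = -3z^2 + z + 30 = (z + 3)(-3z + 10).
So |(-3z^2 + z + 4) + 26| = |z + 3|·|-3z + 10|.
Require δ ≤ 2. Then |z + 3| < 2 gives |z| < 5, and by the triangle inequality |-3z + 10| ≤ 3·5 + 10 = 25.
Hence |(-3z^2 + z + 4) + 26| ≤ 25|z + 3| < ε provided |z + 3| < ε/25.
Take δ = min(2, ε/25). Then 0 < |z + 3| < δ gives both |z + 3| < 2 and |z + 3| < ε/25, so |(-3z^2 + z + 4) + 26| < ε.

δ = min(2, ε/25)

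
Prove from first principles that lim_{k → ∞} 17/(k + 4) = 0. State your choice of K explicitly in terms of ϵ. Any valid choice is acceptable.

Fix ϵ > 0. For k ≥ 1, |17/(k + 4) − 0| = 17/(k + 4) ≤ 17/k.
We need 17/k < ϵ, i.e. k > 17/ϵ.
Take K = 17/ϵ. If k > K then |17/(k + 4)| ≤ 17/k < ϵ.

K = 17/ϵ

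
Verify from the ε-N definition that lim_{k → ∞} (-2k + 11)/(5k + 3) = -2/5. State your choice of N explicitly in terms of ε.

Let ε > 0. For k ≥ 1, |(-2k + 11)/(5k + 3) + 2/5| = |61|/(5(5k + 3)) = 61/(5(5k + 3)).
Since 5k + 3 ≥ 5k for k ≥ 1, this is ≤ 61/(5·5k) = (61/25)/k.
So |(-2k + 11)/(5k + 3) + 2/5| < ε whenever k > (61/25)/ε.
Take N = (61/25)/ε. If k > N then |(-2k + 11)/(5k + 3) + 2/5| ≤ (61/25)/k < ε.

N = (61/25)/ε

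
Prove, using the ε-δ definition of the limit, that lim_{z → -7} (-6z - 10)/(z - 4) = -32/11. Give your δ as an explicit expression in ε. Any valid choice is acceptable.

Let ε > 0 be given. We want δ > 0 with 0 < |z + 7| < δ ⇒ |(-6z - 10)/(z - 4) + 32/11| < ε.
Combining over a common denominator, (-6z - 10)/(z - 4) + 32/11 = [(-6z - 10)·(-11) − 32·(z - 4)] / [(-11)·(z - 4)] = 34(z + 7) / ((-11)(z - 4)).
So |(-6z - 10)/(z - 4) + 32/11| = 34|z + 7| / (11·|z − 4|).
Require δ ≤ 11/2, so |z − 4| ≥ |-11| − |z + 7| > 11 − 11/2 = 11/2.
Hence |(-6z - 10)/(z - 4) + 32/11| < 34|z + 7|/(11·(11/2)) = (68/121)|z + 7|, which is < ε once |z + 7| < (121/68)ε.
Take δ = min(11/2, (121/68)ε). Then 0 < |z + 7| < δ forces both bounds, so |(-6z - 10)/(z - 4) + 32/11| < ε.

δ = min(11/2, (121/68)ε)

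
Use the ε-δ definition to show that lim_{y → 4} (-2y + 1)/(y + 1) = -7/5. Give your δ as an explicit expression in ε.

δ = min(5/2, (25/6)ε)

Suppose ε > 0. We want δ > 0 with 0 < |y − 4| < δ ⇒ |(-2y + 1)/(y + 1) + 7/5| < ε.
Combining over a common denominator, (-2y + 1)/(y + 1) + 7/5 = [(-2y + 1)·5 − (-7)·(y + 1)] / [5·(y + 1)] = -3(y − 4) / (5(y + 1)).
So |(-2y + 1)/(y + 1) + 7/5| = 3|y − 4| / (5·|y + 1|).
Restrict δ ≤ 5/2. Then |y − 4| < 5/2 gives |y + 1| = |(y − 4) + 5| ≥ 5 − 5/2 = 5/2.
Hence |(-2y + 1)/(y + 1) + 7/5| < 3|y − 4|/(5·(5/2)) = (6/25)|y − 4|, which is < ε once |y − 4| < (25/6)ε.
Take δ = min(5/2, (25/6)ε). Then 0 < |y − 4| < δ forces both bounds, so |(-2y + 1)/(y + 1) + 7/5| < ε.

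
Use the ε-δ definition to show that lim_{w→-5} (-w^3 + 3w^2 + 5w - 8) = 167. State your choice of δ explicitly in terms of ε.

δ = min(1, ε/119)

Fix ε > 0. We want δ > 0 such that 0 < |w + 5| < δ implies |(-w^3 + 3w^2 + 5w - 8) − 167| < ε.
(-w^3 + 3w^2 + 5w - 8) − 167 = -w^3 + 3w^2 + 5w - 175 = (w + 5)(-w^2 + 8w - 35).
So |(-w^3 + 3w^2 + 5w - 8) − 167| = |w + 5|·|-w^2 + 8w - 35|.
Require δ ≤ 1. Then |w + 5| < 1 gives |w| < 6, and by the triangle inequality |-w^2 + 8w - 35| ≤ 6^2 + 8·6 + 35 = 119.
Hence |(-w^3 + 3w^2 + 5w - 8) − 167| ≤ 119|w + 5| < ε provided |w + 5| < ε/119.
Take δ = min(1, ε/119). Then 0 < |w + 5| < δ gives both |w + 5| < 1 and |w + 5| < ε/119, so |(-w^3 + 3w^2 + 5w - 8) − 167| < ε.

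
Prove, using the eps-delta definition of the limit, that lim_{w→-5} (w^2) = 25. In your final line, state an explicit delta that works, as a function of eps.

delta = min(1, eps/11)

Let eps > 0. We seek delta > 0 with 0 < |w + 5| < delta ⇒ |w^2 − 25| < eps.
Factor: w^2 − 25 = (w + 5)(w - 5), so |w^2 − 25| = |w + 5|·|w - 5|.
Impose delta ≤ 1 so that |w| < 6; then |w - 5| ≤ 11.
Hence |w^2 − 25| ≤ 11|w + 5|, which is < eps once |w + 5| < eps/11.
Take delta = min(1, eps/11). If 0 < |w + 5| < delta then both bounds hold and |w^2 − 25| ≤ 11|w + 5| < 11·(eps/11) = eps.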